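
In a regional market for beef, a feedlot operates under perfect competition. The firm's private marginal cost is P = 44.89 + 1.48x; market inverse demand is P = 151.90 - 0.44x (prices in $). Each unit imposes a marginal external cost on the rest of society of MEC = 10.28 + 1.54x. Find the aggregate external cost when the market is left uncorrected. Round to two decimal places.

$2964.82

Market equilibrium (private): 44.89 + 1.48x = 151.90 - 0.44x → x_m = 55.7344.
Total external cost = ∫₀^{x_m} (10.28 + 1.54x) dx = 10.28×55.7344 + ½×1.54×55.7344² = 2964.8186.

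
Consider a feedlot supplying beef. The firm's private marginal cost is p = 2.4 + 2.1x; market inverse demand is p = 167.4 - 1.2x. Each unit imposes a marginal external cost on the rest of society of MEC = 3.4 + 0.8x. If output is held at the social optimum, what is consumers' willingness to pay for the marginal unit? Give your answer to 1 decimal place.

P = 120.1

Social marginal cost = private MC + MEC = 5.8 + 2.9x.
Set SMC = demand: 5.8 + 2.9x = 167.4 - 1.2x → x* = 39.4146.
Consumer price on the demand curve at x*: 167.4 − 1.2×39.4146 = 120.1025.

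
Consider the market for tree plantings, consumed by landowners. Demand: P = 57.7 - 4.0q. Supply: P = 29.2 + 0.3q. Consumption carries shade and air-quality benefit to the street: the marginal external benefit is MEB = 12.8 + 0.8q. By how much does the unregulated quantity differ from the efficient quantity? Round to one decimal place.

5.2 units

Market equilibrium (private): 29.2 + 0.3q = 57.7 - 4.0q → q_m = 6.6279.
Social marginal benefit = demand + MEB = 70.5 - 3.2q.
Set SMB = MC: 70.5 - 3.2q = 29.2 + 0.3q → q* = 11.8000.
Gap = |6.6279 − 11.8000| = 5.1721.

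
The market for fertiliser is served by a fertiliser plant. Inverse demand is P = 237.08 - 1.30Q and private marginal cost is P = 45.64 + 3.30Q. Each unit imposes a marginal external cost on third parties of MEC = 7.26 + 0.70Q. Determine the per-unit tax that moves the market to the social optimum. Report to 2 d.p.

Social marginal cost = private MC + MEC = 52.90 + 4.00Q.
Set SMC = demand: 52.90 + 4.00Q = 237.08 - 1.30Q → Q* = 34.7509.
The Pigouvian tax equals MEC at Q*: 7.26 + 0.70×34.7509 = 31.5856.

tax = 31.59 per unit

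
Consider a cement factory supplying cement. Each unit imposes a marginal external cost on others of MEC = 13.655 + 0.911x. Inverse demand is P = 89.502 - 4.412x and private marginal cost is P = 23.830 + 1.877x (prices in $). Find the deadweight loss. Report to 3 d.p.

DWL = $37.275

Market equilibrium (private): 23.830 + 1.877x = 89.502 - 4.412x → x_m = 10.4424.
Social marginal cost = private MC + MEC = 37.485 + 2.788x.
Set SMC = demand: 37.485 + 2.788x = 89.502 - 4.412x → x* = 7.2246.
The welfare-loss triangle has base |x_m − x*| and height MEC(x_m) (the vertical gap between SMC and demand is zero at x* and MEC at x_m).
DWL = ½ × 3.2178 × 23.1680 = 37.2750.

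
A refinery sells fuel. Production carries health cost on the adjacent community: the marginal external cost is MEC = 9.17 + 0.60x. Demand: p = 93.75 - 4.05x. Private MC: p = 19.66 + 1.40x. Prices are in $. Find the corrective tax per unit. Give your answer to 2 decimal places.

tax = $15.61 per unit

Social marginal cost = private MC + MEC = 28.83 + 2.00x.
Set SMC = demand: 28.83 + 2.00x = 93.75 - 4.05x → x* = 10.7306.
The Pigouvian tax equals MEC at x*: 9.17 + 0.60×10.7306 = 15.6084.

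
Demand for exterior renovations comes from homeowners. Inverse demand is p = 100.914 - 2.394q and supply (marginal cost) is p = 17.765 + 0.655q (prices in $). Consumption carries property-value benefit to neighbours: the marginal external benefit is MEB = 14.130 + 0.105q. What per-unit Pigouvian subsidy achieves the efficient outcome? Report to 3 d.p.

subsidy = $17.600 per unit

Social marginal benefit = demand + MEB = 115.044 - 2.289q.
Set SMB = MC: 115.044 - 2.289q = 17.765 + 0.655q → q* = 33.0431.
The Pigouvian subsidy equals MEB at q*: 14.130 + 0.105×33.0431 = 17.5995.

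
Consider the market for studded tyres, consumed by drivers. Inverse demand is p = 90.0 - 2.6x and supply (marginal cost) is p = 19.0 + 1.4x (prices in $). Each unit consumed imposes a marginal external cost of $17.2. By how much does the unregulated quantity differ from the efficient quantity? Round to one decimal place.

4.3 units

Market equilibrium (private): 19.0 + 1.4x = 90.0 - 2.6x → x_m = 17.7500.
Social marginal benefit = demand − MEC = 72.8 - 2.6x.
Set SMB = MC: 72.8 - 2.6x = 19.0 + 1.4x → x* = 13.4500.
Gap = |17.7500 − 13.4500| = 4.3000.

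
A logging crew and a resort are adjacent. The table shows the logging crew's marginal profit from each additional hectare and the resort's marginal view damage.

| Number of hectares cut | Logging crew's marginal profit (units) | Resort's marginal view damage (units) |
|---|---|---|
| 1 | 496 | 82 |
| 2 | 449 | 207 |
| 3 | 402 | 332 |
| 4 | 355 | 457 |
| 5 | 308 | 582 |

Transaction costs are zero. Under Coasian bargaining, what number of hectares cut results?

Bargaining reaches the level where marginal profit last exceeds marginal view damage.
That holds through level 3 (402 ≥ 332) but not at 4 (355 < 457).

3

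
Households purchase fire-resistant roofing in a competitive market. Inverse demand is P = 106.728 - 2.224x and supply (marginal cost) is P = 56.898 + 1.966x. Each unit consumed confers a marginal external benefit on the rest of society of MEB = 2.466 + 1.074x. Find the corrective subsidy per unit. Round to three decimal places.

Social marginal benefit = demand + MEB = 109.194 - 1.150x.
Set SMB = MC: 109.194 - 1.150x = 56.898 + 1.966x → x* = 16.7831.
The Pigouvian subsidy equals MEB at x*: 2.466 + 1.074×16.7831 = 20.4910.

subsidy = 20.491 per unit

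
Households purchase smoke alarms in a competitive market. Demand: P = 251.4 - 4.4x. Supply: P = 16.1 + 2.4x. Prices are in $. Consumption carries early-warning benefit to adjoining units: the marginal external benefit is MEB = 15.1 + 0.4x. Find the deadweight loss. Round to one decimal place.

DWL = $65.4

Market equilibrium (private): 16.1 + 2.4x = 251.4 - 4.4x → x_m = 34.6029.
Social marginal benefit = demand + MEB = 266.5 - 4.0x.
Set SMB = MC: 266.5 - 4.0x = 16.1 + 2.4x → x* = 39.1250.
The welfare-loss triangle has base |x_m − x*| and height MEB(x_m) (the vertical gap between SMB and MC is zero at x* and MEB at x_m).
DWL = ½ × 4.5221 × 28.9412 = 65.4375.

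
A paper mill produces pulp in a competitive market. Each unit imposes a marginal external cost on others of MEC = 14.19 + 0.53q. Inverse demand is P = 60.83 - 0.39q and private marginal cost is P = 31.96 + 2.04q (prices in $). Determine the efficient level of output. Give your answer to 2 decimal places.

q* = 4.96

Social marginal cost = private MC + MEC = 46.15 + 2.57q.
Set SMC = demand: 46.15 + 2.57q = 60.83 - 0.39q → q* = 4.9595.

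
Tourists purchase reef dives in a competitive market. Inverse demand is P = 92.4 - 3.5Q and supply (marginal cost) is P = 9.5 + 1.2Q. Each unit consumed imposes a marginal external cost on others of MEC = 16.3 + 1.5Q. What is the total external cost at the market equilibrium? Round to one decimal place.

Market equilibrium (private): 9.5 + 1.2Q = 92.4 - 3.5Q → Q_m = 17.6383.
Total external cost = ∫₀^{Q_m} (16.3 + 1.5Q) dQ = 16.3×17.6383 + ½×1.5×17.6383² = 520.8365.

520.8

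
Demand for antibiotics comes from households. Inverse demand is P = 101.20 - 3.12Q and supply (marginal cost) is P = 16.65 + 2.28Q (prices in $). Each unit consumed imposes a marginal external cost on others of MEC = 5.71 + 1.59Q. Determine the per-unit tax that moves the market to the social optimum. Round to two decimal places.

Social marginal benefit = demand − MEC = 95.49 - 4.71Q.
Set SMB = MC: 95.49 - 4.71Q = 16.65 + 2.28Q → Q* = 11.2790.
The Pigouvian tax equals MEC at Q*: 5.71 + 1.59×11.2790 = 23.6436.

tax = $23.64 per unit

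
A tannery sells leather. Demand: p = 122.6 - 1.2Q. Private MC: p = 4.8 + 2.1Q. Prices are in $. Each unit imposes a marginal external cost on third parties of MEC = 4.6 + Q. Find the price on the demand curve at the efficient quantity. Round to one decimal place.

P = $91.0

Social marginal cost = private MC + MEC = 9.4 + 3.1Q.
Set SMC = demand: 9.4 + 3.1Q = 122.6 - 1.2Q → Q* = 26.3256.
Consumer price on the demand curve at Q*: 122.6 − 1.2×26.3256 = 91.0093.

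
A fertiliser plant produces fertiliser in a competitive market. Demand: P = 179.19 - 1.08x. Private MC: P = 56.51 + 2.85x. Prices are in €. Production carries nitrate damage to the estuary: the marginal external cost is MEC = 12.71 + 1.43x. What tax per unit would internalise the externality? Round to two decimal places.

tax = €42.05 per unit

Social marginal cost = private MC + MEC = 69.22 + 4.28x.
Set SMC = demand: 69.22 + 4.28x = 179.19 - 1.08x → x* = 20.5168.
The Pigouvian tax equals MEC at x*: 12.71 + 1.43×20.5168 = 42.0490.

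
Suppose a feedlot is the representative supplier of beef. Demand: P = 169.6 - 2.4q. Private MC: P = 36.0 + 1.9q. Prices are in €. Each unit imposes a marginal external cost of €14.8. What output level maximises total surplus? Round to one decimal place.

Social marginal cost = private MC + MEC = 50.8 + 1.9q.
Set SMC = demand: 50.8 + 1.9q = 169.6 - 2.4q → q* = 27.6279.

q* = 27.6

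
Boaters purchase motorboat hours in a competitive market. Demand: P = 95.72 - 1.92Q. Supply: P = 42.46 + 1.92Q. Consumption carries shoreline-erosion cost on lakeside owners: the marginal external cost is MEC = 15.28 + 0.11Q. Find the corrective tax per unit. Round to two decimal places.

tax = 16.34 per unit

Social marginal benefit = demand − MEC = 80.44 - 2.03Q.
Set SMB = MC: 80.44 - 2.03Q = 42.46 + 1.92Q → Q* = 9.6152.
The Pigouvian tax equals MEC at Q*: 15.28 + 0.11×9.6152 = 16.3377.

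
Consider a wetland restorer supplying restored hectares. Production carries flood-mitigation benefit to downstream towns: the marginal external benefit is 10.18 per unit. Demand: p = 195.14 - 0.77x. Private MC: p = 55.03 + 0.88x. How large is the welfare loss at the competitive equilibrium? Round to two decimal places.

DWL = 31.40

Market equilibrium (private): 55.03 + 0.88x = 195.14 - 0.77x → x_m = 84.9152.
Social marginal cost = private MC − MEB = 44.85 + 0.88x.
Set SMC = demand: 44.85 + 0.88x = 195.14 - 0.77x → x* = 91.0848.
Between x* and x_m the wedge demand − SMC runs linearly from 0 to MEB(x_m), so the loss is a triangle.
DWL = ½ × 6.1696 × 10.1800 = 31.4033.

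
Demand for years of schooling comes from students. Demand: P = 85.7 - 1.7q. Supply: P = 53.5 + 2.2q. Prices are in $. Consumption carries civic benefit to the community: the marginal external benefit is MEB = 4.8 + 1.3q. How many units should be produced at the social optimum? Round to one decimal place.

Social marginal benefit = demand + MEB = 90.5 - 0.4q.
Set SMB = MC: 90.5 - 0.4q = 53.5 + 2.2q → q* = 14.2308.

q* = 14.2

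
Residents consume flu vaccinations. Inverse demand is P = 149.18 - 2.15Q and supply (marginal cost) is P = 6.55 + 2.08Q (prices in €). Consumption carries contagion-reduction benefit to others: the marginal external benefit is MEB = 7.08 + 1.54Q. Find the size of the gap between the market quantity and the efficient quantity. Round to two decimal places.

Market equilibrium (private): 6.55 + 2.08Q = 149.18 - 2.15Q → Q_m = 33.7187.
Social marginal benefit = demand + MEB = 156.26 - 0.61Q.
Set SMB = MC: 156.26 - 0.61Q = 6.55 + 2.08Q → Q* = 55.6543.
Gap = |33.7187 − 55.6543| = 21.9356.

21.94 units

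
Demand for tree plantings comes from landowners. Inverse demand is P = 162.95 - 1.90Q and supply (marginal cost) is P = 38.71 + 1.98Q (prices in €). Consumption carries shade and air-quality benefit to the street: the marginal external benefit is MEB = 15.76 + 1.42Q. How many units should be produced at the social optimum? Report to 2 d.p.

Social marginal benefit = demand + MEB = 178.71 - 0.48Q.
Set SMB = MC: 178.71 - 0.48Q = 38.71 + 1.98Q → Q* = 56.9106.

Q* = 56.91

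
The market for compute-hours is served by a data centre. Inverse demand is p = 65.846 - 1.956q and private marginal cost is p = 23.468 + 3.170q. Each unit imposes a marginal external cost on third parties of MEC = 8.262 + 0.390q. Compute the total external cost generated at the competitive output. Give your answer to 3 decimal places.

Market equilibrium (private): 23.468 + 3.170q = 65.846 - 1.956q → q_m = 8.2673.
Total external cost = ∫₀^{q_m} (8.262 + 0.390q) dq = 8.262×8.2673 + ½×0.390×8.2673² = 81.6323.

81.632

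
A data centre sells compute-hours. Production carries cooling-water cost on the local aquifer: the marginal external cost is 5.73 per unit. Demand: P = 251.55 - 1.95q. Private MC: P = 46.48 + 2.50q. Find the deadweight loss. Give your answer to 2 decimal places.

Market equilibrium (private): 46.48 + 2.50q = 251.55 - 1.95q → q_m = 46.0831.
Social marginal cost = private MC + MEC = 52.21 + 2.50q.
Set SMC = demand: 52.21 + 2.50q = 251.55 - 1.95q → q* = 44.7955.
Height of the DWL triangle at q_m is SMC(q_m) − demand(q_m) = MEC(q_m) = 5.7300.
DWL = ½ × 1.2876 × 5.7300 = 3.6890.

DWL = 3.69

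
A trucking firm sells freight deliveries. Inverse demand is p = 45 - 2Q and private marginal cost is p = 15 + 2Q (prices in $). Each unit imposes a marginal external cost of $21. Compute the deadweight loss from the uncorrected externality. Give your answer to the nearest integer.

Market equilibrium (private): 15 + 2Q = 45 - 2Q → Q_m = 7.5000.
Social marginal cost = private MC + MEC = 36 + 2Q.
Set SMC = demand: 36 + 2Q = 45 - 2Q → Q* = 2.2500.
Between Q* and Q_m the wedge SMC − demand runs linearly from 0 to MEC(Q_m), so the loss is a triangle.
DWL = ½ × 5.2500 × 21.0000 = 55.1250.

DWL = $55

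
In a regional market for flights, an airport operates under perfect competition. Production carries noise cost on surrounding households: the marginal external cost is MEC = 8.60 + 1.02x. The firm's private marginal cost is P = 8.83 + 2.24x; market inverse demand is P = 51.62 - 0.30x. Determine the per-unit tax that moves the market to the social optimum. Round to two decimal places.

Social marginal cost = private MC + MEC = 17.43 + 3.26x.
Set SMC = demand: 17.43 + 3.26x = 51.62 - 0.30x → x* = 9.6039.
The Pigouvian tax equals MEC at x*: 8.60 + 1.02×9.6039 = 18.3960.

tax = 18.40 per unit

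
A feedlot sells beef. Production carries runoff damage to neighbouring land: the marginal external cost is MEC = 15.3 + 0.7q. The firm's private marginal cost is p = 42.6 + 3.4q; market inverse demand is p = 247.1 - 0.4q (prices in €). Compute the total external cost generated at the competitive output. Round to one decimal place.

€1837.0

Market equilibrium (private): 42.6 + 3.4q = 247.1 - 0.4q → q_m = 53.8158.
Total external cost = ∫₀^{q_m} (15.3 + 0.7q) dq = 15.3×53.8158 + ½×0.7×53.8158² = 1837.0309.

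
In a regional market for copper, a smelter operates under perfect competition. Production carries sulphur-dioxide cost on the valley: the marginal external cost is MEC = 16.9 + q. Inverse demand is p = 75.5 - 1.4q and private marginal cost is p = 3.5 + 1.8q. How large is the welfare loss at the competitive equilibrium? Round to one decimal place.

DWL = 184.8

Market equilibrium (private): 3.5 + 1.8q = 75.5 - 1.4q → q_m = 22.5000.
Social marginal cost = private MC + MEC = 20.4 + 2.8q.
Set SMC = demand: 20.4 + 2.8q = 75.5 - 1.4q → q* = 13.1190.
The welfare-loss triangle has base |q_m − q*| and height MEC(q_m) (the vertical gap between SMC and demand is zero at q* and MEC at q_m).
DWL = ½ × 9.3810 × 39.4000 = 184.8057.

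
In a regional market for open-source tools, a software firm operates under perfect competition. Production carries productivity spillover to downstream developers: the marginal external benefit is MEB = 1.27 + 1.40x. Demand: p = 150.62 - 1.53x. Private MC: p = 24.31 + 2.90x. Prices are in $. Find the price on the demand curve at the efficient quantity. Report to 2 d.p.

Social marginal cost = private MC − MEB = 23.04 + 1.50x.
Set SMC = demand: 23.04 + 1.50x = 150.62 - 1.53x → x* = 42.1056.
Consumer price on the demand curve at x*: 150.62 − 1.53×42.1056 = 86.1984.

P = $86.20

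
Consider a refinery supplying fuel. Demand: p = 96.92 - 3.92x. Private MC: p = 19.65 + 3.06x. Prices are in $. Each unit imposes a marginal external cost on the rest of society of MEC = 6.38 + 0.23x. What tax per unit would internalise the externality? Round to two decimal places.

tax = $8.64 per unit

Social marginal cost = private MC + MEC = 26.03 + 3.29x.
Set SMC = demand: 26.03 + 3.29x = 96.92 - 3.92x → x* = 9.8322.
The Pigouvian tax equals MEC at x*: 6.38 + 0.23×9.8322 = 8.6414.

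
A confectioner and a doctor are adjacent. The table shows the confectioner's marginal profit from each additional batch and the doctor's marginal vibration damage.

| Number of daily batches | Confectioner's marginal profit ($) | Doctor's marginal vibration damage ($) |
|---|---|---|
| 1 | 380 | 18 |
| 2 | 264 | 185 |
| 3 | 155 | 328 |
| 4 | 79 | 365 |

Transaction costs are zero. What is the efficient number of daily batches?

2

Bargaining reaches the level where marginal profit last exceeds marginal vibration damage.
That holds through level 2 (264 ≥ 185) but not at 3 (155 < 328).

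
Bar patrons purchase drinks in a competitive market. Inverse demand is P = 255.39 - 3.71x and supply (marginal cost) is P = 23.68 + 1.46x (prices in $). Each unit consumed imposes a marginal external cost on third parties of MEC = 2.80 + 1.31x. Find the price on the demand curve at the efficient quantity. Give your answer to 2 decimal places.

Social marginal benefit = demand − MEC = 252.59 - 5.02x.
Set SMB = MC: 252.59 - 5.02x = 23.68 + 1.46x → x* = 35.3256.
Consumer price on the demand curve at x*: 255.39 − 3.71×35.3256 = 124.3320.

P = $124.33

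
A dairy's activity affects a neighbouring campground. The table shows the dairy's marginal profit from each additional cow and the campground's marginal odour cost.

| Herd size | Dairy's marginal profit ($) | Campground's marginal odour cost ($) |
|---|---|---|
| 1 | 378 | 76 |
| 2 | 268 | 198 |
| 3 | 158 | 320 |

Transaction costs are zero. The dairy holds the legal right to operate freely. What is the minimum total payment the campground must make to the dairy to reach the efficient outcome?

$158

Left alone the dairy would choose level 3 (marginal profit stays positive).
Efficient level: k* = 2 (marginal profit ≥ marginal odour cost through 2).
The campground must at least cover the dairy's forgone profit from cutting 3→2: 158 = 158.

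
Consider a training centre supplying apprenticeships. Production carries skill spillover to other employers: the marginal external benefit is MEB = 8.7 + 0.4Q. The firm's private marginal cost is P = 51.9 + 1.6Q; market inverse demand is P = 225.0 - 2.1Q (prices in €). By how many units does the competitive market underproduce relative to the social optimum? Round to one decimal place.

8.3 units

Market equilibrium (private): 51.9 + 1.6Q = 225.0 - 2.1Q → Q_m = 46.7838.
Social marginal cost = private MC − MEB = 43.2 + 1.2Q.
Set SMC = demand: 43.2 + 1.2Q = 225.0 - 2.1Q → Q* = 55.0909.
Gap = |46.7838 − 55.0909| = 8.3071.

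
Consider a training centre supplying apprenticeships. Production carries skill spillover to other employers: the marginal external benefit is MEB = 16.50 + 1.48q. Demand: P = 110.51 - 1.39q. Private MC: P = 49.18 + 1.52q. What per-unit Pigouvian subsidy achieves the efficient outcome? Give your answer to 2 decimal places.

subsidy = 97.05 per unit

Social marginal cost = private MC − MEB = 32.68 + 0.04q.
Set SMC = demand: 32.68 + 0.04q = 110.51 - 1.39q → q* = 54.4266.
The Pigouvian subsidy equals MEB at q*: 16.50 + 1.48×54.4266 = 97.0514.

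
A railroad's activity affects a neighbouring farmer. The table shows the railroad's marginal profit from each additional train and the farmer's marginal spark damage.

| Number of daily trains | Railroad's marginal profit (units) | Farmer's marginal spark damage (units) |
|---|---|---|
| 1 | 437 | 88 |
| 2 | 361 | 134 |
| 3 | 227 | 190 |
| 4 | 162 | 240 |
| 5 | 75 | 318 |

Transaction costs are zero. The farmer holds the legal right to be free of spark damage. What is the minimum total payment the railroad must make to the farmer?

Efficient level: marginal profit ≥ marginal spark damage through level 3, so k* = 3.
With the farmer holding the right, the railroad must at least compensate total damage at k*: 88 + 134 + 190 = 412.

412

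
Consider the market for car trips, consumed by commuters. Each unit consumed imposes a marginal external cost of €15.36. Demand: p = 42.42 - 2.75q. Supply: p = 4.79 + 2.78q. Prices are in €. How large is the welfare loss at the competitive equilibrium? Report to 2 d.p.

Market equilibrium (private): 4.79 + 2.78q = 42.42 - 2.75q → q_m = 6.8047.
Social marginal benefit = demand − MEC = 27.06 - 2.75q.
Set SMB = MC: 27.06 - 2.75q = 4.79 + 2.78q → q* = 4.0271.
The welfare-loss triangle has base |q_m − q*| and height MEC(q_m) (the vertical gap between SMB and MC is zero at q* and MEC at q_m).
DWL = ½ × 2.7776 × 15.3600 = 21.3320.

DWL = €21.33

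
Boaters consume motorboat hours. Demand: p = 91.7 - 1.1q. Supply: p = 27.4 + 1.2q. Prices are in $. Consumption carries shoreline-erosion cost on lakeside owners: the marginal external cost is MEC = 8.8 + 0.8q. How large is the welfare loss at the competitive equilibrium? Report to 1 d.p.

DWL = $156.7

Market equilibrium (private): 27.4 + 1.2q = 91.7 - 1.1q → q_m = 27.9565.
Social marginal benefit = demand − MEC = 82.9 - 1.9q.
Set SMB = MC: 82.9 - 1.9q = 27.4 + 1.2q → q* = 17.9032.
The loss is the area between SMB and MC from q* to q_m; with linear curves that's a triangle of height MEC(q_m).
DWL = ½ × 10.0533 × 31.1652 = 156.6566.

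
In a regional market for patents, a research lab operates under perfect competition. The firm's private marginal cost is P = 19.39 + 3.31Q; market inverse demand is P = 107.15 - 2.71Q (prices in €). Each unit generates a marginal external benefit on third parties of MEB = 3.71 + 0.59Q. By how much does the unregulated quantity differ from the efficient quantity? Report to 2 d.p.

Market equilibrium (private): 19.39 + 3.31Q = 107.15 - 2.71Q → Q_m = 14.5781.
Social marginal cost = private MC − MEB = 15.68 + 2.72Q.
Set SMC = demand: 15.68 + 2.72Q = 107.15 - 2.71Q → Q* = 16.8453.
Gap = |14.5781 − 16.8453| = 2.2672.

2.27 units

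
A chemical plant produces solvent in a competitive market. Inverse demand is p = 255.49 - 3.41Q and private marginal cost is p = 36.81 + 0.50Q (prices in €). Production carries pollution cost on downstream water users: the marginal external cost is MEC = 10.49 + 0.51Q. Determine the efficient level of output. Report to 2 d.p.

Social marginal cost = private MC + MEC = 47.30 + 1.01Q.
Set SMC = demand: 47.30 + 1.01Q = 255.49 - 3.41Q → Q* = 47.1018.

Q* = 47.10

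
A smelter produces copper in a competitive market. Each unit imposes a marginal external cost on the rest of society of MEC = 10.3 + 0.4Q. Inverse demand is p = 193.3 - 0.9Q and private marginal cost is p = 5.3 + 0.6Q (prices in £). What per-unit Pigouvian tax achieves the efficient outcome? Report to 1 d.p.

tax = £47.7 per unit

Social marginal cost = private MC + MEC = 15.6 + Q.
Set SMC = demand: 15.6 + Q = 193.3 - 0.9Q → Q* = 93.5263.
The Pigouvian tax equals MEC at Q*: 10.3 + 0.4×93.5263 = 47.7105.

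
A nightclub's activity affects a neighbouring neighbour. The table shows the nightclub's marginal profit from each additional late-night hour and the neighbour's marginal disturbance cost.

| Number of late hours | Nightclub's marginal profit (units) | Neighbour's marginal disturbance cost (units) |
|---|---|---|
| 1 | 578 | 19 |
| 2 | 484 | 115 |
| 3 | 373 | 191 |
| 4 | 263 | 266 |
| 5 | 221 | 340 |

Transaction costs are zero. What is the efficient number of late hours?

Bargaining reaches the level where marginal profit last exceeds marginal disturbance cost.
That holds through level 3 (373 ≥ 191) but not at 4 (263 < 266).

3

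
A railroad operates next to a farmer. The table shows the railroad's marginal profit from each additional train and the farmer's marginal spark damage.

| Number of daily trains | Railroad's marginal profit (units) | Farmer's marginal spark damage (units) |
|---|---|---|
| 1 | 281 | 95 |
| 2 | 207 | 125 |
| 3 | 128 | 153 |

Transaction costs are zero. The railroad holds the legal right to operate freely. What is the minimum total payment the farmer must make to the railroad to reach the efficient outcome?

Left alone the railroad would choose level 3 (marginal profit stays positive).
Efficient level: k* = 2 (marginal profit ≥ marginal spark damage through 2).
The farmer must at least cover the railroad's forgone profit from cutting 3→2: 128 = 128.

128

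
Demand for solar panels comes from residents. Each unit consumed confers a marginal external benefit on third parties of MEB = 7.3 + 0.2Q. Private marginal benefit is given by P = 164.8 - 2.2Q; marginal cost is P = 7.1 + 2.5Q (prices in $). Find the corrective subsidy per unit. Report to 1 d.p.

Social marginal benefit = demand + MEB = 172.1 - 2.0Q.
Set SMB = MC: 172.1 - 2.0Q = 7.1 + 2.5Q → Q* = 36.6667.
The Pigouvian subsidy equals MEB at Q*: 7.3 + 0.2×36.6667 = 14.6333.

subsidy = $14.6 per unit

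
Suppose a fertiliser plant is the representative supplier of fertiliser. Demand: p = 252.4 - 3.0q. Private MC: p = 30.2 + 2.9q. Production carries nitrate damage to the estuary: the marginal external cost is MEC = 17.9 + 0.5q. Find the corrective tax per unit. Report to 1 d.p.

Social marginal cost = private MC + MEC = 48.1 + 3.4q.
Set SMC = demand: 48.1 + 3.4q = 252.4 - 3.0q → q* = 31.9219.
The Pigouvian tax equals MEC at q*: 17.9 + 0.5×31.9219 = 33.8610.

tax = 33.9 per unit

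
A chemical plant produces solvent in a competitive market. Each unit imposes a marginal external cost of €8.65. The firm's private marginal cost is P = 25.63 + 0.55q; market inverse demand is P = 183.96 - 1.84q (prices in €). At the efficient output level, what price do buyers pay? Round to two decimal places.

Social marginal cost = private MC + MEC = 34.28 + 0.55q.
Set SMC = demand: 34.28 + 0.55q = 183.96 - 1.84q → q* = 62.6276.
Consumer price on the demand curve at q*: 183.96 − 1.84×62.6276 = 68.7252.

P = €68.73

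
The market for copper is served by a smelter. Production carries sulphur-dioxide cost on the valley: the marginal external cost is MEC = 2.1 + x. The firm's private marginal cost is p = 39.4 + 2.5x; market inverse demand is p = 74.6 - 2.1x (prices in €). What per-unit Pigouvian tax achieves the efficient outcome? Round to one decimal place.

tax = €8.0 per unit

Social marginal cost = private MC + MEC = 41.5 + 3.5x.
Set SMC = demand: 41.5 + 3.5x = 74.6 - 2.1x → x* = 5.9107.
The Pigouvian tax equals MEC at x*: 2.1 + 1.0×5.9107 = 8.0107.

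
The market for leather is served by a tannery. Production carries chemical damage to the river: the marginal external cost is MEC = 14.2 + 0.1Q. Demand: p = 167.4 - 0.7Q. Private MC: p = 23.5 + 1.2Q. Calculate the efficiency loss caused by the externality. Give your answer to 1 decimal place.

DWL = 118.5

Market equilibrium (private): 23.5 + 1.2Q = 167.4 - 0.7Q → Q_m = 75.7368.
Social marginal cost = private MC + MEC = 37.7 + 1.3Q.
Set SMC = demand: 37.7 + 1.3Q = 167.4 - 0.7Q → Q* = 64.8500.
Height of the DWL triangle at Q_m is SMC(Q_m) − demand(Q_m) = MEC(Q_m) = 21.7737.
DWL = ½ × 10.8868 × 21.7737 = 118.5230.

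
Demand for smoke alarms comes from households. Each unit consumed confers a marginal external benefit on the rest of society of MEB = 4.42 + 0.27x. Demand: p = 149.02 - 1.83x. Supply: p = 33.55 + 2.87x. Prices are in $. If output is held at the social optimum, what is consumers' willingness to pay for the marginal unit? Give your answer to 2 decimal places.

Social marginal benefit = demand + MEB = 153.44 - 1.56x.
Set SMB = MC: 153.44 - 1.56x = 33.55 + 2.87x → x* = 27.0632.
Consumer price on the demand curve at x*: 149.02 − 1.83×27.0632 = 99.4943.

P = $99.49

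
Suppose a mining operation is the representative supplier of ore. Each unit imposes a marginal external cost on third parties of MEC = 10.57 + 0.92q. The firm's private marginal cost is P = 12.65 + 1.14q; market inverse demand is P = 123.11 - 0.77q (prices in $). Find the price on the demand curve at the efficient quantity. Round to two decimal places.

P = $95.93

Social marginal cost = private MC + MEC = 23.22 + 2.06q.
Set SMC = demand: 23.22 + 2.06q = 123.11 - 0.77q → q* = 35.2968.
Consumer price on the demand curve at q*: 123.11 − 0.77×35.2968 = 95.9315.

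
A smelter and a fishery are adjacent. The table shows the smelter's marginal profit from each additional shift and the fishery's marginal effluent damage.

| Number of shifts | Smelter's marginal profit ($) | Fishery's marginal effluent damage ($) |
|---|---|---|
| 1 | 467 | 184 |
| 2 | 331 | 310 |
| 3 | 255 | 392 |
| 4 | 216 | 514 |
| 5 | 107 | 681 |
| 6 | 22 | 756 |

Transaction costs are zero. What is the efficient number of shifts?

2

Bargaining reaches the level where marginal profit last exceeds marginal effluent damage.
That holds through level 2 (331 ≥ 310) but not at 3 (255 < 392).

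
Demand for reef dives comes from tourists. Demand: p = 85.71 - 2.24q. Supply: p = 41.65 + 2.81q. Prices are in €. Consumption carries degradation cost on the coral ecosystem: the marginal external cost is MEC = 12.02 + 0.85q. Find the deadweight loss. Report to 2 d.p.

Market equilibrium (private): 41.65 + 2.81q = 85.71 - 2.24q → q_m = 8.7248.
Social marginal benefit = demand − MEC = 73.69 - 3.09q.
Set SMB = MC: 73.69 - 3.09q = 41.65 + 2.81q → q* = 5.4305.
The welfare-loss triangle has base |q_m − q*| and height MEC(q_m) (the vertical gap between SMB and MC is zero at q* and MEC at q_m).
DWL = ½ × 3.2943 × 19.4360 = 32.0140.

DWL = €32.01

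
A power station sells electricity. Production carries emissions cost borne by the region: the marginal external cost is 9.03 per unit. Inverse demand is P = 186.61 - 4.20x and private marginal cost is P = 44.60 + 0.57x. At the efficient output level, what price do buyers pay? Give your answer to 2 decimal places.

Social marginal cost = private MC + MEC = 53.63 + 0.57x.
Set SMC = demand: 53.63 + 0.57x = 186.61 - 4.20x → x* = 27.8784.
Consumer price on the demand curve at x*: 186.61 − 4.20×27.8784 = 69.5207.

P = 69.52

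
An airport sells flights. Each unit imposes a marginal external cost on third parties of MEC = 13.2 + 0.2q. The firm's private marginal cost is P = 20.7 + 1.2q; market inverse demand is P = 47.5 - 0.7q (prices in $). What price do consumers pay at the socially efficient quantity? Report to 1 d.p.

Social marginal cost = private MC + MEC = 33.9 + 1.4q.
Set SMC = demand: 33.9 + 1.4q = 47.5 - 0.7q → q* = 6.4762.
Consumer price on the demand curve at q*: 47.5 − 0.7×6.4762 = 42.9667.

P = $43.0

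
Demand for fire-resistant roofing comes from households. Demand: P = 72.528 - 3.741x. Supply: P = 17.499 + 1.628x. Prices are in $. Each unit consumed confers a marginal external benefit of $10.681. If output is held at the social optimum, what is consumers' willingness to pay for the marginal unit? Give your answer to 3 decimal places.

Social marginal benefit = demand + MEB = 83.209 - 3.741x.
Set SMB = MC: 83.209 - 3.741x = 17.499 + 1.628x → x* = 12.2388.
Consumer price on the demand curve at x*: 72.528 − 3.741×12.2388 = 26.7426.

P = $26.743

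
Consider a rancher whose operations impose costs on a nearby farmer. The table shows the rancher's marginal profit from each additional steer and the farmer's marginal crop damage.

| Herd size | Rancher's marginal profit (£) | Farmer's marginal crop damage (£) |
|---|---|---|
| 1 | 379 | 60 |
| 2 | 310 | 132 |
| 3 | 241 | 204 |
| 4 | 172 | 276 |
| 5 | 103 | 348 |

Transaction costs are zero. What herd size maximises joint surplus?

Bargaining reaches the level where marginal profit last exceeds marginal crop damage.
That holds through level 3 (241 ≥ 204) but not at 4 (172 < 276).

3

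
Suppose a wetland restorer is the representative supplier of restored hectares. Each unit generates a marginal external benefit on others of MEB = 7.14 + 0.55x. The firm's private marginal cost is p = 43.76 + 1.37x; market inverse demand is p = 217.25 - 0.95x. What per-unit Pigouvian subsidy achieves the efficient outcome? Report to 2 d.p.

Social marginal cost = private MC − MEB = 36.62 + 0.82x.
Set SMC = demand: 36.62 + 0.82x = 217.25 - 0.95x → x* = 102.0508.
The Pigouvian subsidy equals MEB at x*: 7.14 + 0.55×102.0508 = 63.2679.

subsidy = 63.27 per unit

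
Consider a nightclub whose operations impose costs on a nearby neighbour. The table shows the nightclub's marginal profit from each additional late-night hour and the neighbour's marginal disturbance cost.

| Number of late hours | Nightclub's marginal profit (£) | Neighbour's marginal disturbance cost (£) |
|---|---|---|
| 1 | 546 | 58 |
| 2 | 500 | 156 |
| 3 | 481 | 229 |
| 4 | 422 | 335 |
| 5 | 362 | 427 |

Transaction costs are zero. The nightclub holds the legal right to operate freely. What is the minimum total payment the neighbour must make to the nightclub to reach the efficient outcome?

£362

Left alone the nightclub would choose level 5 (marginal profit stays positive).
Efficient level: k* = 4 (marginal profit ≥ marginal disturbance cost through 4).
The neighbour must at least cover the nightclub's forgone profit from cutting 5→4: 362 = 362.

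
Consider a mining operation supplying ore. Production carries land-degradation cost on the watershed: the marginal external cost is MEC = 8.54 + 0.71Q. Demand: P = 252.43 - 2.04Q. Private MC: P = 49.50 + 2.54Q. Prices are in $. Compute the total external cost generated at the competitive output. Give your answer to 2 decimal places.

Market equilibrium (private): 49.50 + 2.54Q = 252.43 - 2.04Q → Q_m = 44.3079.
Total external cost = ∫₀^{Q_m} (8.54 + 0.71Q) dQ = 8.54×44.3079 + ½×0.71×44.3079² = 1075.3219.

$1075.32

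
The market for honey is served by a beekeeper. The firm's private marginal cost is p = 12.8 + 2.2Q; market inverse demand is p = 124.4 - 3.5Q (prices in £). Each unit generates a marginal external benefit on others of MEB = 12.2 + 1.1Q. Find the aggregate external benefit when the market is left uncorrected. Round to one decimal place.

£449.7

Market equilibrium (private): 12.8 + 2.2Q = 124.4 - 3.5Q → Q_m = 19.5789.
Total external benefit = ∫₀^{Q_m} (12.2 + 1.1Q) dQ = 12.2×19.5789 + ½×1.1×19.5789² = 449.6959.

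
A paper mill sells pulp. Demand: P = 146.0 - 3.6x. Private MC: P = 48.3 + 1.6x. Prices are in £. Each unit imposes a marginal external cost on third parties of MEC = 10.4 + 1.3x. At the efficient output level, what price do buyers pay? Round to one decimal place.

Social marginal cost = private MC + MEC = 58.7 + 2.9x.
Set SMC = demand: 58.7 + 2.9x = 146.0 - 3.6x → x* = 13.4308.
Consumer price on the demand curve at x*: 146.0 − 3.6×13.4308 = 97.6491.

P = £97.6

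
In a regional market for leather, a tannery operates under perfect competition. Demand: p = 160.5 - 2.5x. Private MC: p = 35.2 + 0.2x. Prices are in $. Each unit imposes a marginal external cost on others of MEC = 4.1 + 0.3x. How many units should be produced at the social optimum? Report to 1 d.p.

Social marginal cost = private MC + MEC = 39.3 + 0.5x.
Set SMC = demand: 39.3 + 0.5x = 160.5 - 2.5x → x* = 40.4000.

x* = 40.4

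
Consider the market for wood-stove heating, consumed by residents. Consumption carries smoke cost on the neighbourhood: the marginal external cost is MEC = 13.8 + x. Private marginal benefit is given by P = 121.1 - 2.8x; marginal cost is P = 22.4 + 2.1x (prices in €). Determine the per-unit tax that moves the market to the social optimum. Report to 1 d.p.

tax = €28.2 per unit

Social marginal benefit = demand − MEC = 107.3 - 3.8x.
Set SMB = MC: 107.3 - 3.8x = 22.4 + 2.1x → x* = 14.3898.
The Pigouvian tax equals MEC at x*: 13.8 + 1.0×14.3898 = 28.1898.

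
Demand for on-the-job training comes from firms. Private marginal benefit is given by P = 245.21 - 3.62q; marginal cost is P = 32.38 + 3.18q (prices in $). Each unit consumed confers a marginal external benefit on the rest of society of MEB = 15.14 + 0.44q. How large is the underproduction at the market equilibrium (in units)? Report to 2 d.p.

Market equilibrium (private): 32.38 + 3.18q = 245.21 - 3.62q → q_m = 31.2985.
Social marginal benefit = demand + MEB = 260.35 - 3.18q.
Set SMB = MC: 260.35 - 3.18q = 32.38 + 3.18q → q* = 35.8443.
Gap = |31.2985 − 35.8443| = 4.5458.

4.55 units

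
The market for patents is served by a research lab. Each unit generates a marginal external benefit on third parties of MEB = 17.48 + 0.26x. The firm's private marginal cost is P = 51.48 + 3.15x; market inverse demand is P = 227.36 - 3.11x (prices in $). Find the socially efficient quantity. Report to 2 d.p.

x* = 32.23

Social marginal cost = private MC − MEB = 34.00 + 2.89x.
Set SMC = demand: 34.00 + 2.89x = 227.36 - 3.11x → x* = 32.2267.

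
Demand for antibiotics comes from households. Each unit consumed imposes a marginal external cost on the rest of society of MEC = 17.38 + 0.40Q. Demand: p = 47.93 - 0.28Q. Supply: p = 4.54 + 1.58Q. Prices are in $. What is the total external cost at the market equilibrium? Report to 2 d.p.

Market equilibrium (private): 4.54 + 1.58Q = 47.93 - 0.28Q → Q_m = 23.3280.
Total external cost = ∫₀^{Q_m} (17.38 + 0.40Q) dQ = 17.38×23.3280 + ½×0.40×23.3280² = 514.2798.

$514.28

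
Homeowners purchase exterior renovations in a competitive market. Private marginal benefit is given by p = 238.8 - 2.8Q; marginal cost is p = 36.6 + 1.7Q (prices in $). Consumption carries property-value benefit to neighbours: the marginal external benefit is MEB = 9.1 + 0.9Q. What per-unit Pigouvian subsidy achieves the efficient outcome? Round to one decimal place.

subsidy = $61.9 per unit

Social marginal benefit = demand + MEB = 247.9 - 1.9Q.
Set SMB = MC: 247.9 - 1.9Q = 36.6 + 1.7Q → Q* = 58.6944.
The Pigouvian subsidy equals MEB at Q*: 9.1 + 0.9×58.6944 = 61.9250.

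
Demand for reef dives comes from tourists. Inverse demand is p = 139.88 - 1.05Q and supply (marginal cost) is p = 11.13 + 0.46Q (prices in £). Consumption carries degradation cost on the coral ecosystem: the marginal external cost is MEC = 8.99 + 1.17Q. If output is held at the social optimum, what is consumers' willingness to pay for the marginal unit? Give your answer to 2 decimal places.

P = £92.96

Social marginal benefit = demand − MEC = 130.89 - 2.22Q.
Set SMB = MC: 130.89 - 2.22Q = 11.13 + 0.46Q → Q* = 44.6866.
Consumer price on the demand curve at Q*: 139.88 − 1.05×44.6866 = 92.9591.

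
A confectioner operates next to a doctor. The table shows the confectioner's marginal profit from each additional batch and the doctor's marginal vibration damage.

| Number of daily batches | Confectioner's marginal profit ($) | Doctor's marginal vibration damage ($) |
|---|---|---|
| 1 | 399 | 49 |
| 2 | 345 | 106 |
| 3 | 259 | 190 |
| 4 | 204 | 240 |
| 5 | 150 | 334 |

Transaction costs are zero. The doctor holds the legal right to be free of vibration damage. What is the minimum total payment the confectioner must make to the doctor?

$345

Efficient level: marginal profit ≥ marginal vibration damage through level 3, so k* = 3.
With the doctor holding the right, the confectioner must at least compensate total damage at k*: 49 + 106 + 190 = 345.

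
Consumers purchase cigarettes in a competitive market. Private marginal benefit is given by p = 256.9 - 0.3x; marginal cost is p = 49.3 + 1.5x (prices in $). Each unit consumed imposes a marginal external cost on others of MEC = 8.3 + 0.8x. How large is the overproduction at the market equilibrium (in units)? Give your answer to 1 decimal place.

38.7 units

Market equilibrium (private): 49.3 + 1.5x = 256.9 - 0.3x → x_m = 115.3333.
Social marginal benefit = demand − MEC = 248.6 - 1.1x.
Set SMB = MC: 248.6 - 1.1x = 49.3 + 1.5x → x* = 76.6538.
Gap = |115.3333 − 76.6538| = 38.6795.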